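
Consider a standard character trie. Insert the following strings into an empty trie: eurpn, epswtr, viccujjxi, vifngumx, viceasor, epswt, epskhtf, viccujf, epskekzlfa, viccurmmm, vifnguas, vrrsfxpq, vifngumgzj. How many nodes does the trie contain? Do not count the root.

57

Trace insertions, counting only characters that open a new branch:
  "eurpn" → 5 new (e, u, r, p, n)
  "epswtr" → prefix "e" already present; 5 new (p, s, w, t, r)
  "viccujjxi" → 9 new (v, i, c, c, u, j, j, x, i)
  "vifngumx" → prefix "vi" already present; 6 new (f, n, g, u, m, x)
  "viceasor" → prefix "vic" already present; 5 new (e, a, s, o, r)
  "epswt" → prefix "epswt" already present; 0 new (none)
  "epskhtf" → prefix "eps" already present; 4 new (k, h, t, f)
  "viccujf" → prefix "viccuj" already present; 1 new (f)
  "epskekzlfa" → prefix "epsk" already present; 6 new (e, k, z, l, f, a)
  "viccurmmm" → prefix "viccu" already present; 4 new (r, m, m, m)
  "vifnguas" → prefix "vifngu" already present; 2 new (a, s)
  "vrrsfxpq" → prefix "v" already present; 7 new (r, r, s, f, x, p, q)
  "vifngumgzj" → prefix "vifngum" already present; 3 new (g, z, j)
Total nodes = 5 + 5 + 9 + 6 + 5 + 0 + 4 + 1 + 6 + 4 + 2 + 7 + 3 = 57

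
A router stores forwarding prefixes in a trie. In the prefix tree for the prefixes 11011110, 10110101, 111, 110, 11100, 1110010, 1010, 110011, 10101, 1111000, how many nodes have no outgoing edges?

Leaves are exactly the stored words that no other stored word extends.
Those words: "10101", "10110101", "110011", "11011110", "1110010", "1111000"
Leaf count: 6

6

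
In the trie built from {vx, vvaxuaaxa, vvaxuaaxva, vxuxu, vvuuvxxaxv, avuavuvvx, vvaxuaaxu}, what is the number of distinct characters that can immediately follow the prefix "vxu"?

1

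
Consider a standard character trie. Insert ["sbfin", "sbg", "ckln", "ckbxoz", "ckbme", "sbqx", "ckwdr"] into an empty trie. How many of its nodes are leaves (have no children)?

A leaf is a node with no children — equivalently, the end of a word that is not a proper prefix of any other stored word.
Those words: "ckbme", "ckbxoz", "ckln", "ckwdr", "sbfin", "sbg", "sbqx"
Leaf count: 7

7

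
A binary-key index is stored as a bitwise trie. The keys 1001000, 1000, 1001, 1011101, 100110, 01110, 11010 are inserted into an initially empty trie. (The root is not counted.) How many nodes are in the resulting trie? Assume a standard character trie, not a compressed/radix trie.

24

Trie structure (* marks end of a word):
(root)
├─ 0
│  └─ 1
│     └─ 1
│        └─ 1
│           └─ 0 *
└─ 1
   ├─ 0
   │  ├─ 0
   │  │  ├─ 0 *
   │  │  └─ 1 *
   │  │     ├─ 0
   │  │     │  └─ 0
   │  │     │     └─ 0 *
   │  │     └─ 1
   │  │        └─ 0 *
   │  └─ 1
   │     └─ 1
   │        └─ 1
   │           └─ 0
   │              └─ 1 *
   └─ 1
      └─ 0
         └─ 1
            └─ 0 *
Counting every labelled node above: 24.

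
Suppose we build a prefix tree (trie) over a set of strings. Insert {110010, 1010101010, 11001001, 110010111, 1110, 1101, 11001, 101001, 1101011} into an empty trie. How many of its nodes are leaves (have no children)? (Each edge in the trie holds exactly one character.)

A leaf is a node with no children — equivalently, the end of a word that is not a proper prefix of any other stored word.
Those words: "101001", "1010101010", "11001001", "110010111", "1101011", "1110"
Leaf count: 6

6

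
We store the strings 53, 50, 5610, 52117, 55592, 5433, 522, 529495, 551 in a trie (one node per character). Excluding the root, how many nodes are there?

23

Trie structure (* marks end of a word):
(root)
└─ 5
   ├─ 0 *
   ├─ 2
   │  ├─ 1
   │  │  └─ 1
   │  │     └─ 7 *
   │  ├─ 2 *
   │  └─ 9
   │     └─ 4
   │        └─ 9
   │           └─ 5 *
   ├─ 3 *
   ├─ 4
   │  └─ 3
   │     └─ 3 *
   ├─ 5
   │  ├─ 1 *
   │  └─ 5
   │     └─ 9
   │        └─ 2 *
   └─ 6
      └─ 1
         └─ 0 *
Counting every labelled node above: 23.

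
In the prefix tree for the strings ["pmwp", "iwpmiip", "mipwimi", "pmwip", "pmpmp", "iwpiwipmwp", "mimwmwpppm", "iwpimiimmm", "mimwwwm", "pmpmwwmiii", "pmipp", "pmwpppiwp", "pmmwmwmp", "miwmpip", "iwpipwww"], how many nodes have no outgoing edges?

A leaf is a node with no children — equivalently, the end of a word that is not a proper prefix of any other stored word.
Those words: "iwpimiimmm", "iwpipwww", "iwpiwipmwp", "iwpmiip", "mimwmwpppm", "mimwwwm", "mipwimi", "miwmpip", "pmipp", "pmmwmwmp", "pmpmp", "pmpmwwmiii", "pmwip", "pmwpppiwp"
Leaf count: 14

14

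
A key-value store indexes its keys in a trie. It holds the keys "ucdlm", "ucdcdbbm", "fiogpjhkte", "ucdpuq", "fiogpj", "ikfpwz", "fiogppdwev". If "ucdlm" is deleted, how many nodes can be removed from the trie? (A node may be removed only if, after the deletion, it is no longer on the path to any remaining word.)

Walk "ucdlm" from the leaf back toward the root, removing each node that no remaining word uses.
The suffix "lm" (2 nodes) is used only by "ucdlm"; the node for "ucd" still has the child "c", so pruning stops there.
Nodes removed: 2

2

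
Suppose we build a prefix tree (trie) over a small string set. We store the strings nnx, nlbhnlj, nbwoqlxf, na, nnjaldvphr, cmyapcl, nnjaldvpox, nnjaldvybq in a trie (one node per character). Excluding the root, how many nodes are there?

37

Insert word by word; a character creates a node only if that edge doesn't already exist:
  "nnx" → 3 new (n, n, x)
  "nlbhnlj" → prefix "n" already present; 6 new (l, b, h, n, l, j)
  "nbwoqlxf" → prefix "n" already present; 7 new (b, w, o, q, l, x, f)
  "na" → prefix "n" already present; 1 new (a)
  "nnjaldvphr" → prefix "nn" already present; 8 new (j, a, l, d, v, p, h, r)
  "cmyapcl" → 7 new (c, m, y, a, p, c, l)
  "nnjaldvpox" → prefix "nnjaldvp" already present; 2 new (o, x)
  "nnjaldvybq" → prefix "nnjaldv" already present; 3 new (y, b, q)
Total nodes = 3 + 6 + 7 + 1 + 8 + 7 + 2 + 3 = 37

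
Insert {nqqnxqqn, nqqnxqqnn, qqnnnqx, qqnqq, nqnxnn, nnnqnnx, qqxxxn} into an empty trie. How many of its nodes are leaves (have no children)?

6

A leaf is a node with no children — equivalently, the end of a word that is not a proper prefix of any other stored word.
Those words: "nnnqnnx", "nqnxnn", "nqqnxqqnn", "qqnnnqx", "qqnqq", "qqxxxn"
Leaf count: 6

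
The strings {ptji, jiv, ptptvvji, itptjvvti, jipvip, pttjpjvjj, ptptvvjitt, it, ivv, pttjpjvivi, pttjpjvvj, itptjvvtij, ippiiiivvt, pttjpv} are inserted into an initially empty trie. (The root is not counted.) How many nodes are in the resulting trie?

53

For each word, the new-node count is its length minus the longest prefix already in the trie:
  "ptji" → 4 new (p, t, j, i)
  "jiv" → 3 new (j, i, v)
  "ptptvvji" → prefix "pt" already present; 6 new (p, t, v, v, j, i)
  "itptjvvti" → 9 new (i, t, p, t, j, v, v, t, i)
  "jipvip" → prefix "ji" already present; 4 new (p, v, i, p)
  "pttjpjvjj" → prefix "pt" already present; 7 new (t, j, p, j, v, j, j)
  "ptptvvjitt" → prefix "ptptvvji" already present; 2 new (t, t)
  "it" → prefix "it" already present; 0 new (none)
  "ivv" → prefix "i" already present; 2 new (v, v)
  "pttjpjvivi" → prefix "pttjpjv" already present; 3 new (i, v, i)
  "pttjpjvvj" → prefix "pttjpjv" already present; 2 new (v, j)
  "itptjvvtij" → prefix "itptjvvti" already present; 1 new (j)
  "ippiiiivvt" → prefix "i" already present; 9 new (p, p, i, i, i, i, v, v, t)
  "pttjpv" → prefix "pttjp" already present; 1 new (v)
Total nodes = 4 + 3 + 6 + 9 + 4 + 7 + 2 + 0 + 2 + 3 + 2 + 1 + 9 + 1 = 53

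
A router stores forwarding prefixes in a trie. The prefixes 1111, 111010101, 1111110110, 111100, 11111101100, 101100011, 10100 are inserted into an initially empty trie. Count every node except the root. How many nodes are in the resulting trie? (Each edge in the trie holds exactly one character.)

29

For each word, the new-node count is its length minus the longest prefix already in the trie:
  "1111" → 4 new (1, 1, 1, 1)
  "111010101" → prefix "111" already present; 6 new (0, 1, 0, 1, 0, 1)
  "1111110110" → prefix "1111" already present; 6 new (1, 1, 0, 1, 1, 0)
  "111100" → prefix "1111" already present; 2 new (0, 0)
  "11111101100" → prefix "1111110110" already present; 1 new (0)
  "101100011" → prefix "1" already present; 8 new (0, 1, 1, 0, 0, 0, 1, 1)
  "10100" → prefix "101" already present; 2 new (0, 0)
Total nodes = 4 + 6 + 6 + 2 + 1 + 8 + 2 = 29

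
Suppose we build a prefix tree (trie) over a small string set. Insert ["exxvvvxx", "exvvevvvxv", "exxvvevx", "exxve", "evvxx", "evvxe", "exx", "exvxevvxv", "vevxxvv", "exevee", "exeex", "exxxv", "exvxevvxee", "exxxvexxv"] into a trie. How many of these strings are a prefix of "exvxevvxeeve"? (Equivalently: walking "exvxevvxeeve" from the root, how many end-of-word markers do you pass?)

Check each prefix of "exvxevvxeeve" against the stored set — each match is an end-marker on the path.
Prefixes of the query that are stored words: "exvxevvxee"
Count: 1

1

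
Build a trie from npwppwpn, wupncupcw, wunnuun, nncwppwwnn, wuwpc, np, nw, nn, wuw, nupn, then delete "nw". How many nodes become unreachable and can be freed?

1

Walk "nw" from the leaf back toward the root, removing each node that no remaining word uses.
The suffix "w" (1 node) is used only by "nw"; the node for "n" still has the child "p", so pruning stops there.
Nodes removed: 1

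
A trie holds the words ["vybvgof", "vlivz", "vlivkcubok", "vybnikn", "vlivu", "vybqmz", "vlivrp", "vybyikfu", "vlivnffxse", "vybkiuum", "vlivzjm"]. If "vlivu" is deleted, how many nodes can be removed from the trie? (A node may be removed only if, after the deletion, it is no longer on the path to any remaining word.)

Walk "vlivu" from the leaf back toward the root, removing each node that no remaining word uses.
The suffix "u" (1 node) is used only by "vlivu"; the node for "vliv" still has the child "z", so pruning stops there.
Nodes removed: 1

1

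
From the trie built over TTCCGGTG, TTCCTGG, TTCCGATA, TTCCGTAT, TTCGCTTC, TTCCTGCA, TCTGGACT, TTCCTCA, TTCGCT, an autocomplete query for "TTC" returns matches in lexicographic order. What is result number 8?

Filter for "TTC…" and sort: "TTCCGATA", "TTCCGGTG", "TTCCGTAT", "TTCCTCA", "TTCCTGCA", "TTCCTGG", "TTCGCT", "TTCGCTTC"
The 8th is TTCGCTTC.

TTCGCTTC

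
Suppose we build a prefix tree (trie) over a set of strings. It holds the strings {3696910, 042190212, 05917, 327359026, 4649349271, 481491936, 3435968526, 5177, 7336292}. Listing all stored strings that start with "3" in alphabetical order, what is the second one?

Filter for "3…" and sort: "327359026", "3435968526", "3696910"
Position 2: 3435968526

3435968526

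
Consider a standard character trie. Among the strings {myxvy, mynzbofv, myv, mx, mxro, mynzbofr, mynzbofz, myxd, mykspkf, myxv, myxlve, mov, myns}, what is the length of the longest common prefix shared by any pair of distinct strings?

7

Look for the deepest trie node that still has at least two words in its subtree.
"mynzbofr" and "mynzbofv" agree on "mynzbof" (7 characters) before diverging; nothing deeper is shared.
Longest shared-prefix length: 7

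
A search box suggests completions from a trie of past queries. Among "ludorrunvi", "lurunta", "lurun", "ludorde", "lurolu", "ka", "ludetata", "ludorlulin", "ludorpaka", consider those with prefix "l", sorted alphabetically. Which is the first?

ludetata

Words with prefix "l", in lexicographic order: "ludetata", "ludorde", "ludorlulin", "ludorpaka", "ludorrunvi", "lurolu", "lurun", "lurunta"
Position 1: ludetata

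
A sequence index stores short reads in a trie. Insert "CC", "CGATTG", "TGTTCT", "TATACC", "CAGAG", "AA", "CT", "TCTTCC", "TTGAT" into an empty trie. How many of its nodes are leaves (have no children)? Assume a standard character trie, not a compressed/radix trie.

9

A leaf is a node with no children — equivalently, the end of a word that is not a proper prefix of any other stored word.
Those words: "AA", "CAGAG", "CC", "CGATTG", "CT", "TATACC", "TCTTCC", "TGTTCT", "TTGAT"
Leaf count: 9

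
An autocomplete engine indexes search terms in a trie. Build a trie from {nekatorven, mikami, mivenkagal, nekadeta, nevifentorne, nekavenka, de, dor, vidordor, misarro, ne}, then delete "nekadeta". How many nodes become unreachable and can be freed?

4

A node on "nekadeta"'s path can go only if nothing else ends at it or branches off below it.
The suffix "deta" (4 nodes) is used only by "nekadeta"; the node for "neka" still has the child "t", so pruning stops there.
Nodes removed: 4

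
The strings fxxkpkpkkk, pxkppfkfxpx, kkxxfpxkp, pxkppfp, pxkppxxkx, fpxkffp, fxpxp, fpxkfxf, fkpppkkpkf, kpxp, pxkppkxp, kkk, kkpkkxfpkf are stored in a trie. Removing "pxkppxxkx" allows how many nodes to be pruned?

4

A node on "pxkppxxkx"'s path can go only if nothing else ends at it or branches off below it.
The suffix "xxkx" (4 nodes) is used only by "pxkppxxkx"; the node for "pxkpp" still has the child "f", so pruning stops there.
Nodes removed: 4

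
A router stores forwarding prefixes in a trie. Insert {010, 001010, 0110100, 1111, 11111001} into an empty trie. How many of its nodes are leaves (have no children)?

Leaves are exactly the stored words that no other stored word extends.
Those words: "001010", "010", "0110100", "11111001"
Leaf count: 4

4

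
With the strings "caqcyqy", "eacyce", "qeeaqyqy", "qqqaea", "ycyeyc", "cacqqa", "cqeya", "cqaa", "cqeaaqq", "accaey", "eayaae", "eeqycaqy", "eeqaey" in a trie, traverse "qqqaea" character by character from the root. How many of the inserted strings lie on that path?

1

Traverse "qqqaea" character by character; count nodes along the way that are marked as word ends.
Prefixes of the query that are stored words: "qqqaea"
Count: 1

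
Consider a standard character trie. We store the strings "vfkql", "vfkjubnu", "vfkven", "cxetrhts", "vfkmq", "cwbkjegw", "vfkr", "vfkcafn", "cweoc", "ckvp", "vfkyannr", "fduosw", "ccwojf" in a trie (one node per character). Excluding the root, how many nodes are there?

Insert word by word; a character creates a node only if that edge doesn't already exist:
  "vfkql" → 5 new (v, f, k, q, l)
  "vfkjubnu" → prefix "vfk" already present; 5 new (j, u, b, n, u)
  "vfkven" → prefix "vfk" already present; 3 new (v, e, n)
  "cxetrhts" → 8 new (c, x, e, t, r, h, t, s)
  "vfkmq" → prefix "vfk" already present; 2 new (m, q)
  "cwbkjegw" → prefix "c" already present; 7 new (w, b, k, j, e, g, w)
  "vfkr" → prefix "vfk" already present; 1 new (r)
  "vfkcafn" → prefix "vfk" already present; 4 new (c, a, f, n)
  "cweoc" → prefix "cw" already present; 3 new (e, o, c)
  "ckvp" → prefix "c" already present; 3 new (k, v, p)
  "vfkyannr" → prefix "vfk" already present; 5 new (y, a, n, n, r)
  "fduosw" → 6 new (f, d, u, o, s, w)
  "ccwojf" → prefix "c" already present; 5 new (c, w, o, j, f)
Total nodes = 5 + 5 + 3 + 8 + 2 + 7 + 1 + 4 + 3 + 3 + 5 + 6 + 5 = 57

57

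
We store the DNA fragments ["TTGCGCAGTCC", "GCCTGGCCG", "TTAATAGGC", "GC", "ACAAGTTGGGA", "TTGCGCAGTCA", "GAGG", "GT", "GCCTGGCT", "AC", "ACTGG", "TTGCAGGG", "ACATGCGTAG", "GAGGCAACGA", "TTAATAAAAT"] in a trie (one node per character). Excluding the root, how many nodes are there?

68

Trace insertions, counting only characters that open a new branch:
  "TTGCGCAGTCC" → 11 new (T, T, G, C, G, C, A, G, T, C, C)
  "GCCTGGCCG" → 9 new (G, C, C, T, G, G, C, C, G)
  "TTAATAGGC" → prefix "TT" already present; 7 new (A, A, T, A, G, G, C)
  "GC" → prefix "GC" already present; 0 new (none)
  "ACAAGTTGGGA" → 11 new (A, C, A, A, G, T, T, G, G, G, A)
  "TTGCGCAGTCA" → prefix "TTGCGCAGTC" already present; 1 new (A)
  "GAGG" → prefix "G" already present; 3 new (A, G, G)
  "GT" → prefix "G" already present; 1 new (T)
  "GCCTGGCT" → prefix "GCCTGGC" already present; 1 new (T)
  "AC" → prefix "AC" already present; 0 new (none)
  "ACTGG" → prefix "AC" already present; 3 new (T, G, G)
  "TTGCAGGG" → prefix "TTGC" already present; 4 new (A, G, G, G)
  "ACATGCGTAG" → prefix "ACA" already present; 7 new (T, G, C, G, T, A, G)
  "GAGGCAACGA" → prefix "GAGG" already present; 6 new (C, A, A, C, G, A)
  "TTAATAAAAT" → prefix "TTAATA" already present; 4 new (A, A, A, T)
Total nodes = 11 + 9 + 7 + 0 + 11 + 1 + 3 + 1 + 1 + 0 + 3 + 4 + 7 + 6 + 4 = 68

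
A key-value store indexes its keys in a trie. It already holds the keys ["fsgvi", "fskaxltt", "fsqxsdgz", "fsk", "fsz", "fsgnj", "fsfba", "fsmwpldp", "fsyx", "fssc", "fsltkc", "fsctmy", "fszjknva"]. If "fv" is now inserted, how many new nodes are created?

1

The longest prefix of "fv" already in the trie is "f" (length 1).
So 2 − 1 = 1 new nodes.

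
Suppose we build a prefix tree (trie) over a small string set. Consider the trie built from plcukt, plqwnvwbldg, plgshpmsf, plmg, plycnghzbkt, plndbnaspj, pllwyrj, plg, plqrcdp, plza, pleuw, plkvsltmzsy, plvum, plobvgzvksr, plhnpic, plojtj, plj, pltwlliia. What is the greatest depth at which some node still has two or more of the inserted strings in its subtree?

3

The deepest shared node is where two words last agree before diverging.
e.g. "plg" and "plgshpmsf" share the prefix "plg" of length 3; no pair shares a longer one.
Longest shared-prefix length: 3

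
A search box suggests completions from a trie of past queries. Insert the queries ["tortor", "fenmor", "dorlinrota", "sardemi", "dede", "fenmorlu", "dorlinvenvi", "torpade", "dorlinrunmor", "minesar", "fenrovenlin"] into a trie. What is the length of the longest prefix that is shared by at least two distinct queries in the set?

Look for the deepest trie node that still has at least two words in its subtree.
"dorlinrota" and "dorlinrunmor" agree on "dorlinr" (7 characters) before diverging; nothing deeper is shared.
Longest shared-prefix length: 7

7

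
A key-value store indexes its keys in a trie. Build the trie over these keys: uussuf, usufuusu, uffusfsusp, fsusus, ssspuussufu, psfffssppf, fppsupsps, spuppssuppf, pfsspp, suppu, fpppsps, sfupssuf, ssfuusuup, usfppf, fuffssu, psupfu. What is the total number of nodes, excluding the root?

Insert word by word; a character creates a node only if that edge doesn't already exist:
  "uussuf" → 6 new (u, u, s, s, u, f)
  "usufuusu" → prefix "u" already present; 7 new (s, u, f, u, u, s, u)
  "uffusfsusp" → prefix "u" already present; 9 new (f, f, u, s, f, s, u, s, p)
  "fsusus" → 6 new (f, s, u, s, u, s)
  "ssspuussufu" → 11 new (s, s, s, p, u, u, s, s, u, f, u)
  "psfffssppf" → 10 new (p, s, f, f, f, s, s, p, p, f)
  "fppsupsps" → prefix "f" already present; 8 new (p, p, s, u, p, s, p, s)
  "spuppssuppf" → prefix "s" already present; 10 new (p, u, p, p, s, s, u, p, p, f)
  "pfsspp" → prefix "p" already present; 5 new (f, s, s, p, p)
  "suppu" → prefix "s" already present; 4 new (u, p, p, u)
  "fpppsps" → prefix "fpp" already present; 4 new (p, s, p, s)
  "sfupssuf" → prefix "s" already present; 7 new (f, u, p, s, s, u, f)
  "ssfuusuup" → prefix "ss" already present; 7 new (f, u, u, s, u, u, p)
  "usfppf" → prefix "us" already present; 4 new (f, p, p, f)
  "fuffssu" → prefix "f" already present; 6 new (u, f, f, s, s, u)
  "psupfu" → prefix "ps" already present; 4 new (u, p, f, u)
Total nodes = 6 + 7 + 9 + 6 + 11 + 10 + 8 + 10 + 5 + 4 + 4 + 7 + 7 + 4 + 6 + 4 = 108

108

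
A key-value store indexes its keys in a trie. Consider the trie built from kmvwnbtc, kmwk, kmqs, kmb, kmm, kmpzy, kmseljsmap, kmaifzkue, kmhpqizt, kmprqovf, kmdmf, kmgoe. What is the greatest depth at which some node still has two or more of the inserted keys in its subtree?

3

The deepest shared node is where two words last agree before diverging.
e.g. "kmprqovf" and "kmpzy" share the prefix "kmp" of length 3; no pair shares a longer one.
Longest shared-prefix length: 3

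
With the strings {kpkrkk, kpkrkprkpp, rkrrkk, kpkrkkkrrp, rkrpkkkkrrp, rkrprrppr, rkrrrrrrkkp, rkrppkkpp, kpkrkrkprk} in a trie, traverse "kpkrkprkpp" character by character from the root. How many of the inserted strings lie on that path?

1

Walk "kpkrkprkpp" from the root; an end-of-word marker is hit whenever a stored word is a prefix of "kpkrkprkpp".
Prefixes of the query that are stored words: "kpkrkprkpp"
Count: 1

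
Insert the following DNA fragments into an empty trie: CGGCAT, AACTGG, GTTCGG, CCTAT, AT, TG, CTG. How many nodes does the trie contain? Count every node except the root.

Insert word by word; a character creates a node only if that edge doesn't already exist:
  "CGGCAT" → 6 new (C, G, G, C, A, T)
  "AACTGG" → 6 new (A, A, C, T, G, G)
  "GTTCGG" → 6 new (G, T, T, C, G, G)
  "CCTAT" → prefix "C" already present; 4 new (C, T, A, T)
  "AT" → prefix "A" already present; 1 new (T)
  "TG" → 2 new (T, G)
  "CTG" → prefix "C" already present; 2 new (T, G)
Total nodes = 6 + 6 + 6 + 4 + 1 + 2 + 2 = 27

27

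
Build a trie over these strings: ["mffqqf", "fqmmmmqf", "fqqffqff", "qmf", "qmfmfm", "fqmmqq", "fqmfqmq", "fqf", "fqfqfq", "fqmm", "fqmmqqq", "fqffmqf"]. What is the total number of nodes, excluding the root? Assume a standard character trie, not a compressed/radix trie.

Insert word by word; a character creates a node only if that edge doesn't already exist:
  "mffqqf" → 6 new (m, f, f, q, q, f)
  "fqmmmmqf" → 8 new (f, q, m, m, m, m, q, f)
  "fqqffqff" → prefix "fq" already present; 6 new (q, f, f, q, f, f)
  "qmf" → 3 new (q, m, f)
  "qmfmfm" → prefix "qmf" already present; 3 new (m, f, m)
  "fqmmqq" → prefix "fqmm" already present; 2 new (q, q)
  "fqmfqmq" → prefix "fqm" already present; 4 new (f, q, m, q)
  "fqf" → prefix "fq" already present; 1 new (f)
  "fqfqfq" → prefix "fqf" already present; 3 new (q, f, q)
  "fqmm" → prefix "fqmm" already present; 0 new (none)
  "fqmmqqq" → prefix "fqmmqq" already present; 1 new (q)
  "fqffmqf" → prefix "fqf" already present; 4 new (f, m, q, f)
Total nodes = 6 + 8 + 6 + 3 + 3 + 2 + 4 + 1 + 3 + 0 + 1 + 4 = 41

41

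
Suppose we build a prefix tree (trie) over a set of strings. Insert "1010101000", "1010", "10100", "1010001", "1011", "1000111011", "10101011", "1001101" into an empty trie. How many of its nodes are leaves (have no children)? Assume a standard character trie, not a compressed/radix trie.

Leaves are exactly the stored words that no other stored word extends.
Those words: "1000111011", "1001101", "1010001", "1010101000", "10101011", "1011"
Leaf count: 6

6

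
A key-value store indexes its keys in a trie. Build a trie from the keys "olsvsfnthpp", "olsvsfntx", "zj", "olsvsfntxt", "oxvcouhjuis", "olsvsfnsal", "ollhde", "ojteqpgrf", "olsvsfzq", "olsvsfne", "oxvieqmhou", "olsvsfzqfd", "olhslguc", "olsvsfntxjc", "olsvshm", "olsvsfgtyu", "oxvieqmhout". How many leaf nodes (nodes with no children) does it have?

Leaves are exactly the stored words that no other stored word extends.
Those words: "ojteqpgrf", "olhslguc", "ollhde", "olsvsfgtyu", "olsvsfne", "olsvsfnsal", "olsvsfnthpp", "olsvsfntxjc", "olsvsfntxt", "olsvsfzqfd", "olsvshm", "oxvcouhjuis", "oxvieqmhout", "zj"
Leaf count: 14

14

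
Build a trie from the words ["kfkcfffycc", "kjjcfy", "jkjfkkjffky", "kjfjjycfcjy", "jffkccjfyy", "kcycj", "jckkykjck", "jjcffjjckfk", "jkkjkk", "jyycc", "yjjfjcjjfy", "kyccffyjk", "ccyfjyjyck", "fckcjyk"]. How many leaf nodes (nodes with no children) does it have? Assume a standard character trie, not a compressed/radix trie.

14

Leaves are exactly the stored words that no other stored word extends.
Those words: "ccyfjyjyck", "fckcjyk", "jckkykjck", "jffkccjfyy", "jjcffjjckfk", "jkjfkkjffky", "jkkjkk", "jyycc", "kcycj", "kfkcfffycc", "kjfjjycfcjy", "kjjcfy", "kyccffyjk", "yjjfjcjjfy"
Leaf count: 14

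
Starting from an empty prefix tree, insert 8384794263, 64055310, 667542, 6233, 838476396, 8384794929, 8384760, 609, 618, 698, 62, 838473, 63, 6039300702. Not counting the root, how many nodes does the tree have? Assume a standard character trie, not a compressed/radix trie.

50

Count nodes per top-level branch (shared prefixes stored once):
  '6'-branch (6039300702, 609, 618, 62, 6233, 63, 64055310, 667542, 698): 31 nodes
  '8'-branch (838473, 8384760, 838476396, 8384794263, 8384794929): 19 nodes
Sum: 50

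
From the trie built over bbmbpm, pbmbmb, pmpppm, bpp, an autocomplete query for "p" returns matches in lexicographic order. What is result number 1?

DFS of the "p" subtree visits, in order: "pbmbmb", "pmpppm"
Position 1: pbmbmb

pbmbmb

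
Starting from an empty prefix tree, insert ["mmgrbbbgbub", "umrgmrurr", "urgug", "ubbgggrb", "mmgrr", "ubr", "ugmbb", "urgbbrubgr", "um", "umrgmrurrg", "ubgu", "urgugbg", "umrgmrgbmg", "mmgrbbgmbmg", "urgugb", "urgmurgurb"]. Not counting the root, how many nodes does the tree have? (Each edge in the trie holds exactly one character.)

65

Trace insertions, counting only characters that open a new branch:
  "mmgrbbbgbub" → 11 new (m, m, g, r, b, b, b, g, b, u, b)
  "umrgmrurr" → 9 new (u, m, r, g, m, r, u, r, r)
  "urgug" → prefix "u" already present; 4 new (r, g, u, g)
  "ubbgggrb" → prefix "u" already present; 7 new (b, b, g, g, g, r, b)
  "mmgrr" → prefix "mmgr" already present; 1 new (r)
  "ubr" → prefix "ub" already present; 1 new (r)
  "ugmbb" → prefix "u" already present; 4 new (g, m, b, b)
  "urgbbrubgr" → prefix "urg" already present; 7 new (b, b, r, u, b, g, r)
  "um" → prefix "um" already present; 0 new (none)
  "umrgmrurrg" → prefix "umrgmrurr" already present; 1 new (g)
  "ubgu" → prefix "ub" already present; 2 new (g, u)
  "urgugbg" → prefix "urgug" already present; 2 new (b, g)
  "umrgmrgbmg" → prefix "umrgmr" already present; 4 new (g, b, m, g)
  "mmgrbbgmbmg" → prefix "mmgrbb" already present; 5 new (g, m, b, m, g)
  "urgugb" → prefix "urgugb" already present; 0 new (none)
  "urgmurgurb" → prefix "urg" already present; 7 new (m, u, r, g, u, r, b)
Total nodes = 11 + 9 + 4 + 7 + 1 + 1 + 4 + 7 + 0 + 1 + 2 + 2 + 4 + 5 + 0 + 7 = 65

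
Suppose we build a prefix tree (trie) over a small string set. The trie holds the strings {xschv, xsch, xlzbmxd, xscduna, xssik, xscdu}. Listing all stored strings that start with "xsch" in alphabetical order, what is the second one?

xschv

Words with prefix "xsch", in lexicographic order: "xsch", "xschv"
The 2nd is xschv.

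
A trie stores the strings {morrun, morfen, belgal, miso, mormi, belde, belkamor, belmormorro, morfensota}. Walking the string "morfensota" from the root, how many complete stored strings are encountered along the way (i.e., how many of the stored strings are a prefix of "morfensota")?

2

Walk "morfensota" from the root; an end-of-word marker is hit whenever a stored word is a prefix of "morfensota".
Prefixes of the query that are stored words: "morfen", "morfensota"
Count: 2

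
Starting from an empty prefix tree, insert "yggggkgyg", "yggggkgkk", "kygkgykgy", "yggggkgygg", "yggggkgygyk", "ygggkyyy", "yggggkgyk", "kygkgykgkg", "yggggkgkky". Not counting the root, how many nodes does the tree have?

31

Trace insertions, counting only characters that open a new branch:
  "yggggkgyg" → 9 new (y, g, g, g, g, k, g, y, g)
  "yggggkgkk" → prefix "yggggkg" already present; 2 new (k, k)
  "kygkgykgy" → 9 new (k, y, g, k, g, y, k, g, y)
  "yggggkgygg" → prefix "yggggkgyg" already present; 1 new (g)
  "yggggkgygyk" → prefix "yggggkgyg" already present; 2 new (y, k)
  "ygggkyyy" → prefix "yggg" already present; 4 new (k, y, y, y)
  "yggggkgyk" → prefix "yggggkgy" already present; 1 new (k)
  "kygkgykgkg" → prefix "kygkgykg" already present; 2 new (k, g)
  "yggggkgkky" → prefix "yggggkgkk" already present; 1 new (y)
Total nodes = 9 + 2 + 9 + 1 + 2 + 4 + 1 + 2 + 1 = 31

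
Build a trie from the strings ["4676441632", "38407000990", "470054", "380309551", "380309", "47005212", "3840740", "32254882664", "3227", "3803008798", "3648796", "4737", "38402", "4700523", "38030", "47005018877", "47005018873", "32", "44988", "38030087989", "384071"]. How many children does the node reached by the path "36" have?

1

Follow the path "36" to its node, then look at its outgoing edges.
Distinct next characters after "36": 4.
That node has 1 child edge.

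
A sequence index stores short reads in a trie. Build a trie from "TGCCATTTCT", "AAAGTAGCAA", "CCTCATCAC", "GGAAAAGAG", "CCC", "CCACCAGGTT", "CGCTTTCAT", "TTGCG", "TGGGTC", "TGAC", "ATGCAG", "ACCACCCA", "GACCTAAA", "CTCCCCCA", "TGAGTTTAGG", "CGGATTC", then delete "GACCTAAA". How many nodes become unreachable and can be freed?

7

Walk "GACCTAAA" from the leaf back toward the root, removing each node that no remaining word uses.
The suffix "ACCTAAA" (7 nodes) is used only by "GACCTAAA"; the node for "G" still has the child "G", so pruning stops there.
Nodes removed: 7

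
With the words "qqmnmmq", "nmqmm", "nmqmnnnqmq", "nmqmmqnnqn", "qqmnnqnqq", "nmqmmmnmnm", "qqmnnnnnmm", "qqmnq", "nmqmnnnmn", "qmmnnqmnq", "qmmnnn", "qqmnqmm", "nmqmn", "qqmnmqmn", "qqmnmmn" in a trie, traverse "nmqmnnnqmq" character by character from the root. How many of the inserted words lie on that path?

Walk "nmqmnnnqmq" from the root; an end-of-word marker is hit whenever a stored word is a prefix of "nmqmnnnqmq".
Prefixes of the query that are stored words: "nmqmn", "nmqmnnnqmq"
Count: 2

2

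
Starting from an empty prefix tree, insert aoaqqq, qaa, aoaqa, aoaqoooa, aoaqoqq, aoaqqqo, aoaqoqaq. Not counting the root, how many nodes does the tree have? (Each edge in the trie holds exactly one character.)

19

Count nodes per top-level branch (shared prefixes stored once):
  'a'-branch (aoaqa, aoaqoooa, aoaqoqaq, aoaqoqq, aoaqqq, aoaqqqo): 16 nodes
  'q'-branch (qaa): 3 nodes
Sum: 19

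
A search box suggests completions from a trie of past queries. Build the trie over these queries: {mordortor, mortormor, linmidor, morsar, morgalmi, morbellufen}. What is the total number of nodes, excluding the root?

39

For each word, the new-node count is its length minus the longest prefix already in the trie:
  "mordortor" → 9 new (m, o, r, d, o, r, t, o, r)
  "mortormor" → prefix "mor" already present; 6 new (t, o, r, m, o, r)
  "linmidor" → 8 new (l, i, n, m, i, d, o, r)
  "morsar" → prefix "mor" already present; 3 new (s, a, r)
  "morgalmi" → prefix "mor" already present; 5 new (g, a, l, m, i)
  "morbellufen" → prefix "mor" already present; 8 new (b, e, l, l, u, f, e, n)
Total nodes = 9 + 6 + 8 + 3 + 5 + 8 = 39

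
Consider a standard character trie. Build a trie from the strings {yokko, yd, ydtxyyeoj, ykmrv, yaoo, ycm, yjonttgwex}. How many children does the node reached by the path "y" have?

6

Follow the path "y" to its node, then look at its outgoing edges.
Distinct next characters after "y": a, c, d, j, k, o.
That node has 6 child edges.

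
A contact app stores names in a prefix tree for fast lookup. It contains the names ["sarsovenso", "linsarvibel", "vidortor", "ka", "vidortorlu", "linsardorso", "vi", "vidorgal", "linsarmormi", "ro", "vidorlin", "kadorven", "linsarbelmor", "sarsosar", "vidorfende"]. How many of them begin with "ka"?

2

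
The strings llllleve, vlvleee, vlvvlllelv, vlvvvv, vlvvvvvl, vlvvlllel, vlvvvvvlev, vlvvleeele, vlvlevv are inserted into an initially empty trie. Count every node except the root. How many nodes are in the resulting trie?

Trie structure (* marks end of a word):
(root)
├─ l
│  └─ l
│     └─ l
│        └─ l
│           └─ l
│              └─ e
│                 └─ v
│                    └─ e *
└─ v
   └─ l
      └─ v
         ├─ l
         │  └─ e
         │     ├─ e
         │     │  └─ e *
         │     └─ v
         │        └─ v *
         └─ v
            ├─ l
            │  ├─ e
            │  │  └─ e
            │  │     └─ e
            │  │        └─ l
            │  │           └─ e *
            │  └─ l
            │     └─ l
            │        └─ e
            │           └─ l *
            │              └─ v *
            └─ v
               └─ v *
                  └─ v
                     └─ l *
                        └─ e
                           └─ v *
Counting every labelled node above: 35.

35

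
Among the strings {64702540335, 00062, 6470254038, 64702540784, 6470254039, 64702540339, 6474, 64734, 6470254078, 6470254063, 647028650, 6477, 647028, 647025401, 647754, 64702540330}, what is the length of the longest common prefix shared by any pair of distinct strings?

10

Equivalently: take the maximum, over all pairs, of their longest common prefix length.
"64702540330" and "64702540335" agree on "6470254033" (10 characters) before diverging; nothing deeper is shared.
Longest shared-prefix length: 10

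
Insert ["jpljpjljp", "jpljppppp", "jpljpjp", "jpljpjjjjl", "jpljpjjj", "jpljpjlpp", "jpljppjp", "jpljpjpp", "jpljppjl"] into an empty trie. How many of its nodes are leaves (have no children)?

A leaf is a node with no children — equivalently, the end of a word that is not a proper prefix of any other stored word.
Those words: "jpljpjjjjl", "jpljpjljp", "jpljpjlpp", "jpljpjpp", "jpljppjl", "jpljppjp", "jpljppppp"
Leaf count: 7

7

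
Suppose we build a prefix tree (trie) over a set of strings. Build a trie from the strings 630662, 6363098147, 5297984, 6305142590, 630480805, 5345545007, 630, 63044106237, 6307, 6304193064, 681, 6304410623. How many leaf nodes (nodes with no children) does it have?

10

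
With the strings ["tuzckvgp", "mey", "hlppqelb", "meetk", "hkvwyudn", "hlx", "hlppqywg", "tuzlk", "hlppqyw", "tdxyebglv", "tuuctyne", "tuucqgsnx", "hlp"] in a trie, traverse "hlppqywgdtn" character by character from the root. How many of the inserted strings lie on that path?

3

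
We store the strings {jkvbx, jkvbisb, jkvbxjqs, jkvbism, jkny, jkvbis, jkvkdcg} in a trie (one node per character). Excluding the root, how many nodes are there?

Count nodes per top-level branch (shared prefixes stored once):
  'j'-branch (jkny, jkvbis, jkvbisb, jkvbism, jkvbx, jkvbxjqs, jkvkdcg): 18 nodes
Sum: 18

18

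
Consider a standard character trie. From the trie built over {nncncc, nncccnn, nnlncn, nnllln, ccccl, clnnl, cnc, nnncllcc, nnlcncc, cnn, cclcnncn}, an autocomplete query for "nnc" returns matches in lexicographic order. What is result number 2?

Filter for "nnc…" and sort: "nncccnn", "nncncc"
Position 2: nncncc

nncncc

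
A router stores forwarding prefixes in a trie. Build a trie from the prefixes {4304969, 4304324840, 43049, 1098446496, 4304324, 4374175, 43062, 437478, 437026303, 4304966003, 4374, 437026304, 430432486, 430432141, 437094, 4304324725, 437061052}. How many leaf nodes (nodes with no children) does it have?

A leaf is a node with no children — equivalently, the end of a word that is not a proper prefix of any other stored word.
Those words: "1098446496", "430432141", "4304324725", "4304324840", "430432486", "4304966003", "4304969", "43062", "437026303", "437026304", "437061052", "437094", "4374175", "437478"
Leaf count: 14

14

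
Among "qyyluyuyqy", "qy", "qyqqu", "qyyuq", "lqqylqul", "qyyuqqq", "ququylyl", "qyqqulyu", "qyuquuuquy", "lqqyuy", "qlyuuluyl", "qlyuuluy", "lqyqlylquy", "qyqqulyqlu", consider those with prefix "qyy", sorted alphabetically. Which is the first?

qyyluyuyqy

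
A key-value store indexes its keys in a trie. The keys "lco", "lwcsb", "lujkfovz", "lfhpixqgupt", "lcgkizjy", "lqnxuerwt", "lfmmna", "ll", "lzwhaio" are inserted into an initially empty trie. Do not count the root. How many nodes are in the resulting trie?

Trace insertions, counting only characters that open a new branch:
  "lco" → 3 new (l, c, o)
  "lwcsb" → prefix "l" already present; 4 new (w, c, s, b)
  "lujkfovz" → prefix "l" already present; 7 new (u, j, k, f, o, v, z)
  "lfhpixqgupt" → prefix "l" already present; 10 new (f, h, p, i, x, q, g, u, p, t)
  "lcgkizjy" → prefix "lc" already present; 6 new (g, k, i, z, j, y)
  "lqnxuerwt" → prefix "l" already present; 8 new (q, n, x, u, e, r, w, t)
  "lfmmna" → prefix "lf" already present; 4 new (m, m, n, a)
  "ll" → prefix "l" already present; 1 new (l)
  "lzwhaio" → prefix "l" already present; 6 new (z, w, h, a, i, o)
Total nodes = 3 + 4 + 7 + 10 + 6 + 8 + 4 + 1 + 6 = 49

49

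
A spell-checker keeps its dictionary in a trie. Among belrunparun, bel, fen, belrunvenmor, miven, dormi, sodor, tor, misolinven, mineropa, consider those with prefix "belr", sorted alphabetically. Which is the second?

belrunvenmor

DFS of the "belr" subtree visits, in order: "belrunparun", "belrunvenmor"
The 2nd is belrunvenmor.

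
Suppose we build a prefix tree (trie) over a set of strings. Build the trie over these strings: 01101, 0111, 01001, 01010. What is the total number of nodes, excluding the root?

Insert word by word; a character creates a node only if that edge doesn't already exist:
  "01101" → 5 new (0, 1, 1, 0, 1)
  "0111" → prefix "011" already present; 1 new (1)
  "01001" → prefix "01" already present; 3 new (0, 0, 1)
  "01010" → prefix "010" already present; 2 new (1, 0)
Total nodes = 5 + 1 + 3 + 2 = 11

11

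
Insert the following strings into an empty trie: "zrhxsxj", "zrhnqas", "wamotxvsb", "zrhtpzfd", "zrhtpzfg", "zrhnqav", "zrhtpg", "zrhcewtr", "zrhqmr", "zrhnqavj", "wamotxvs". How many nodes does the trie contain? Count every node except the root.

37

Trie structure (* marks end of a word):
(root)
├─ w
│  └─ a
│     └─ m
│        └─ o
│           └─ t
│              └─ x
│                 └─ v
│                    └─ s *
│                       └─ b *
└─ z
   └─ r
      └─ h
         ├─ c
         │  └─ e
         │     └─ w
         │        └─ t
         │           └─ r *
         ├─ n
         │  └─ q
         │     └─ a
         │        ├─ s *
         │        └─ v *
         │           └─ j *
         ├─ q
         │  └─ m
         │     └─ r *
         ├─ t
         │  └─ p
         │     ├─ g *
         │     └─ z
         │        └─ f
         │           ├─ d *
         │           └─ g *
         └─ x
            └─ s
               └─ x
                  └─ j *
Counting every labelled node above: 37.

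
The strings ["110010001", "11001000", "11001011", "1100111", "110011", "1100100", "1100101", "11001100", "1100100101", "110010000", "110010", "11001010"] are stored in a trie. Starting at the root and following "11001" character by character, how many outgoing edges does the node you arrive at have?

Follow the path "11001" to its node, then look at its outgoing edges.
Characters that immediately follow "11001" among the stored strings: {0, 1}.
That node has 2 child edges.

2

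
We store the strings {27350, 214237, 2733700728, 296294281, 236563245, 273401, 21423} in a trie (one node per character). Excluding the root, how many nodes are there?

36

Count nodes per top-level branch (shared prefixes stored once):
  '2'-branch (21423, 214237, 236563245, 2733700728, 273401, 27350, 296294281): 36 nodes
Sum: 36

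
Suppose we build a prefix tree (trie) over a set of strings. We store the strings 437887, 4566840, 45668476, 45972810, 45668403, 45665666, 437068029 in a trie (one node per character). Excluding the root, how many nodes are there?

31

For each word, the new-node count is its length minus the longest prefix already in the trie:
  "437887" → 6 new (4, 3, 7, 8, 8, 7)
  "4566840" → prefix "4" already present; 6 new (5, 6, 6, 8, 4, 0)
  "45668476" → prefix "456684" already present; 2 new (7, 6)
  "45972810" → prefix "45" already present; 6 new (9, 7, 2, 8, 1, 0)
  "45668403" → prefix "4566840" already present; 1 new (3)
  "45665666" → prefix "4566" already present; 4 new (5, 6, 6, 6)
  "437068029" → prefix "437" already present; 6 new (0, 6, 8, 0, 2, 9)
Total nodes = 6 + 6 + 2 + 6 + 1 + 4 + 6 = 31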